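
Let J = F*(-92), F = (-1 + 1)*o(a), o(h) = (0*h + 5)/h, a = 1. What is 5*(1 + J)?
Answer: 5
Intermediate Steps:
o(h) = 5/h (o(h) = (0 + 5)/h = 5/h)
F = 0 (F = (-1 + 1)*(5/1) = 0*(5*1) = 0*5 = 0)
J = 0 (J = 0*(-92) = 0)
5*(1 + J) = 5*(1 + 0) = 5*1 = 5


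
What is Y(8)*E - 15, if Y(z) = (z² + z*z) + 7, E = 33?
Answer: 4440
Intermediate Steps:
Y(z) = 7 + 2*z² (Y(z) = (z² + z²) + 7 = 2*z² + 7 = 7 + 2*z²)
Y(8)*E - 15 = (7 + 2*8²)*33 - 15 = (7 + 2*64)*33 - 15 = (7 + 128)*33 - 15 = 135*33 - 15 = 4455 - 15 = 4440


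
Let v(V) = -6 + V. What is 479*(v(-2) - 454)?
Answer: -221298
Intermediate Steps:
479*(v(-2) - 454) = 479*((-6 - 2) - 454) = 479*(-8 - 454) = 479*(-462) = -221298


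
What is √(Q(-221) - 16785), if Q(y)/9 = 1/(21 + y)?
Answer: 3*I*√746002/20 ≈ 129.56*I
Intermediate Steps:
Q(y) = 9/(21 + y)
√(Q(-221) - 16785) = √(9/(21 - 221) - 16785) = √(9/(-200) - 16785) = √(9*(-1/200) - 16785) = √(-9/200 - 16785) = √(-3357009/200) = 3*I*√746002/20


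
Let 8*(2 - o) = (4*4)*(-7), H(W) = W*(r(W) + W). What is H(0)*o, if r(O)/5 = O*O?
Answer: 0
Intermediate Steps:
r(O) = 5*O² (r(O) = 5*(O*O) = 5*O²)
H(W) = W*(W + 5*W²) (H(W) = W*(5*W² + W) = W*(W + 5*W²))
o = 16 (o = 2 - 4*4*(-7)/8 = 2 - 2*(-7) = 2 - ⅛*(-112) = 2 + 14 = 16)
H(0)*o = (0²*(1 + 5*0))*16 = (0*(1 + 0))*16 = (0*1)*16 = 0*16 = 0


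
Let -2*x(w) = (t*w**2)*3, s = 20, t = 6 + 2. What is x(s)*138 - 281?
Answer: -662681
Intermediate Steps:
t = 8
x(w) = -12*w**2 (x(w) = -8*w**2*3/2 = -12*w**2)
x(s)*138 - 281 = -12*20**2*138 - 281 = -12*400*138 - 281 = -4800*138 - 281 = -662400 - 281 = -662681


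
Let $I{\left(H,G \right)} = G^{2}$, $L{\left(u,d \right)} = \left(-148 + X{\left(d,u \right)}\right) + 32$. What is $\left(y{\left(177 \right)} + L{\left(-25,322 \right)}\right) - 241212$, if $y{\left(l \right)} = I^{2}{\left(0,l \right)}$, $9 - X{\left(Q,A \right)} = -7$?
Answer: $981264929$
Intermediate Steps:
$X{\left(Q,A \right)} = 16$ ($X{\left(Q,A \right)} = 9 - -7 = 9 + 7 = 16$)
$L{\left(u,d \right)} = -100$ ($L{\left(u,d \right)} = \left(-148 + 16\right) + 32 = -132 + 32 = -100$)
$y{\left(l \right)} = l^{4}$ ($y{\left(l \right)} = \left(l^{2}\right)^{2} = l^{4}$)
$\left(y{\left(177 \right)} + L{\left(-25,322 \right)}\right) - 241212 = \left(177^{4} - 100\right) - 241212 = \left(981506241 - 100\right) - 241212 = 981506141 - 241212 = 981264929$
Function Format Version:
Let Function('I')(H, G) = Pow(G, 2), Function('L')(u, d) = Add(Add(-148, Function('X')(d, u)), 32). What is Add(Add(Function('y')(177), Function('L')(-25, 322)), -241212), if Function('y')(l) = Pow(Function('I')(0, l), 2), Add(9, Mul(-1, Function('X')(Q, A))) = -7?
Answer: 981264929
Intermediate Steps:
Function('X')(Q, A) = 16 (Function('X')(Q, A) = Add(9, Mul(-1, -7)) = Add(9, 7) = 16)
Function('L')(u, d) = -100 (Function('L')(u, d) = Add(Add(-148, 16), 32) = Add(-132, 32) = -100)
Function('y')(l) = Pow(l, 4) (Function('y')(l) = Pow(Pow(l, 2), 2) = Pow(l, 4))
Add(Add(Function('y')(177), Function('L')(-25, 322)), -241212) = Add(Add(Pow(177, 4), -100), -241212) = Add(Add(981506241, -100), -241212) = Add(981506141, -241212) = 981264929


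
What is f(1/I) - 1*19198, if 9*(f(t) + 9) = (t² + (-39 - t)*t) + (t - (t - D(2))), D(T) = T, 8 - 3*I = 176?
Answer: -9680177/504 ≈ -19207.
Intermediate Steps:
I = -56 (I = 8/3 - ⅓*176 = 8/3 - 176/3 = -56)
f(t) = -79/9 + t²/9 + t*(-39 - t)/9 (f(t) = -9 + ((t² + (-39 - t)*t) + (t - (t - 1*2)))/9 = -9 + ((t² + t*(-39 - t)) + (t - (t - 2)))/9 = -9 + ((t² + t*(-39 - t)) + (t - (-2 + t)))/9 = -9 + ((t² + t*(-39 - t)) + (t + (2 - t)))/9 = -9 + ((t² + t*(-39 - t)) + 2)/9 = -9 + (2 + t² + t*(-39 - t))/9 = -9 + (2/9 + t²/9 + t*(-39 - t)/9) = -79/9 + t²/9 + t*(-39 - t)/9)
f(1/I) - 1*19198 = (-79/9 - 13/3/(-56)) - 1*19198 = (-79/9 - 13/3*(-1/56)) - 19198 = (-79/9 + 13/168) - 19198 = -4385/504 - 19198 = -9680177/504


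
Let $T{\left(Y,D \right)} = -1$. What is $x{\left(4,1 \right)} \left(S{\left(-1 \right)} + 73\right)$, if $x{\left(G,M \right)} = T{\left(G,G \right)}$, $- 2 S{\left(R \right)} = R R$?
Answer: $- \frac{145}{2} \approx -72.5$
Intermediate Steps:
$S{\left(R \right)} = - \frac{R^{2}}{2}$ ($S{\left(R \right)} = - \frac{R R}{2} = - \frac{R^{2}}{2}$)
$x{\left(G,M \right)} = -1$
$x{\left(4,1 \right)} \left(S{\left(-1 \right)} + 73\right) = - (- \frac{\left(-1\right)^{2}}{2} + 73) = - (\left(- \frac{1}{2}\right) 1 + 73) = - (- \frac{1}{2} + 73) = \left(-1\right) \frac{145}{2} = - \frac{145}{2}$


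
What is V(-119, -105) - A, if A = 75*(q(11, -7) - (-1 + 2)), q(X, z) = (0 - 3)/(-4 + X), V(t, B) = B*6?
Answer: -3660/7 ≈ -522.86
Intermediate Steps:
V(t, B) = 6*B
q(X, z) = -3/(-4 + X)
A = -750/7 (A = 75*(-3/(-4 + 11) - (-1 + 2)) = 75*(-3/7 - 1*1) = 75*(-3*1/7 - 1) = 75*(-3/7 - 1) = 75*(-10/7) = -750/7 ≈ -107.14)
V(-119, -105) - A = 6*(-105) - 1*(-750/7) = -630 + 750/7 = -3660/7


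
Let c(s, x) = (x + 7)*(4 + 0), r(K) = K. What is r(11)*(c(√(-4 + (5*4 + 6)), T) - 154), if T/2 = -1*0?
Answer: -1386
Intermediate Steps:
T = 0 (T = 2*(-1*0) = 2*0 = 0)
c(s, x) = 28 + 4*x (c(s, x) = (7 + x)*4 = 28 + 4*x)
r(11)*(c(√(-4 + (5*4 + 6)), T) - 154) = 11*((28 + 4*0) - 154) = 11*((28 + 0) - 154) = 11*(28 - 154) = 11*(-126) = -1386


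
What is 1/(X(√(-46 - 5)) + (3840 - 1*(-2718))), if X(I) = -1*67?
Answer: 1/6491 ≈ 0.00015406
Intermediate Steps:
X(I) = -67
1/(X(√(-46 - 5)) + (3840 - 1*(-2718))) = 1/(-67 + (3840 - 1*(-2718))) = 1/(-67 + (3840 + 2718)) = 1/(-67 + 6558) = 1/6491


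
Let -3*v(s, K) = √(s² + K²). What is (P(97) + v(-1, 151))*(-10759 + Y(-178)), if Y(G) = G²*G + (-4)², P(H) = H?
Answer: -548098015 + 5650495*√22802/3 ≈ -2.6368e+8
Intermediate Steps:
v(s, K) = -√(K² + s²)/3 (v(s, K) = -√(s² + K²)/3 = -√(K² + s²)/3)
Y(G) = 16 + G³ (Y(G) = G³ + 16 = 16 + G³)
(P(97) + v(-1, 151))*(-10759 + Y(-178)) = (97 - √(151² + (-1)²)/3)*(-10759 + (16 + (-178)³)) = (97 - √(22801 + 1)/3)*(-10759 + (16 - 5639752)) = (97 - √22802/3)*(-10759 - 5639736) = (97 - √22802/3)*(-5650495) = -548098015 + 5650495*√22802/3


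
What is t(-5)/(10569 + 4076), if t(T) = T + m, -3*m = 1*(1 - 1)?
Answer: -1/2929 ≈ -0.00034141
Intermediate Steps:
m = 0 (m = -(1 - 1)/3 = -0/3 = -⅓*0 = 0)
t(T) = T (t(T) = T + 0 = T)
t(-5)/(10569 + 4076) = -5/(10569 + 4076) = -5/14645 = -5*1/14645 = -1/2929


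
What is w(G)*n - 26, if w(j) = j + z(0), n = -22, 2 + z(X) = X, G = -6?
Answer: 150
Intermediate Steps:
z(X) = -2 + X
w(j) = -2 + j (w(j) = j + (-2 + 0) = j - 2 = -2 + j)
w(G)*n - 26 = (-2 - 6)*(-22) - 26 = -8*(-22) - 26 = 176 - 26 = 150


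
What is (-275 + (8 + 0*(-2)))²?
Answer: 71289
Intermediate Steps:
(-275 + (8 + 0*(-2)))² = (-275 + (8 + 0))² = (-275 + 8)² = (-267)² = 71289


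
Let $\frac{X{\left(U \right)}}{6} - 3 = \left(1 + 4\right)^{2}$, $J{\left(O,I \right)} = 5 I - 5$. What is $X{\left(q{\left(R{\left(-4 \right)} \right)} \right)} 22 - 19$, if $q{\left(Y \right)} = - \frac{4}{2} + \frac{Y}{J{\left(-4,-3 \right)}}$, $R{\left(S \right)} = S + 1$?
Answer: $3677$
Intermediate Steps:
$J{\left(O,I \right)} = -5 + 5 I$
$R{\left(S \right)} = 1 + S$
$q{\left(Y \right)} = -2 - \frac{Y}{20}$ ($q{\left(Y \right)} = - \frac{4}{2} + \frac{Y}{-5 + 5 \left(-3\right)} = \left(-4\right) \frac{1}{2} + \frac{Y}{-5 - 15} = -2 + \frac{Y}{-20} = -2 + Y \left(- \frac{1}{20}\right) = -2 - \frac{Y}{20}$)
$X{\left(U \right)} = 168$ ($X{\left(U \right)} = 18 + 6 \left(1 + 4\right)^{2} = 18 + 6 \cdot 5^{2} = 18 + 6 \cdot 25 = 18 + 150 = 168$)
$X{\left(q{\left(R{\left(-4 \right)} \right)} \right)} 22 - 19 = 168 \cdot 22 - 19 = 3696 - 19 = 3677$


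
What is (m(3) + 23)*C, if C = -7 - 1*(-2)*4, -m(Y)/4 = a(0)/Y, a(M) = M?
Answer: 23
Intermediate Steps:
m(Y) = 0 (m(Y) = -0/Y = -4*0 = 0)
C = 1 (C = -7 - (-2)*4 = -7 - 1*(-8) = -7 + 8 = 1)
(m(3) + 23)*C = (0 + 23)*1 = 23*1 = 23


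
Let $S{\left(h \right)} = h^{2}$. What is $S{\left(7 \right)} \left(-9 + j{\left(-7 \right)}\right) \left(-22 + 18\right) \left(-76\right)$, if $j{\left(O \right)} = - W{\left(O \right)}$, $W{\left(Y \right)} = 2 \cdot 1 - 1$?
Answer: $-148960$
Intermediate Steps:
$W{\left(Y \right)} = 1$ ($W{\left(Y \right)} = 2 - 1 = 1$)
$j{\left(O \right)} = -1$ ($j{\left(O \right)} = \left(-1\right) 1 = -1$)
$S{\left(7 \right)} \left(-9 + j{\left(-7 \right)}\right) \left(-22 + 18\right) \left(-76\right) = 7^{2} \left(-9 - 1\right) \left(-22 + 18\right) \left(-76\right) = 49 \left(\left(-10\right) \left(-4\right)\right) \left(-76\right) = 49 \cdot 40 \left(-76\right) = 1960 \left(-76\right) = -148960$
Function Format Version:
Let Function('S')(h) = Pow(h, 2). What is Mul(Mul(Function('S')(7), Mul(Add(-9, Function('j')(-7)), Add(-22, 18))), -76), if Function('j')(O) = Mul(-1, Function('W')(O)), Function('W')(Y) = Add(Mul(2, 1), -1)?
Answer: -148960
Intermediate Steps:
Function('W')(Y) = 1 (Function('W')(Y) = Add(2, -1) = 1)
Function('j')(O) = -1 (Function('j')(O) = Mul(-1, 1) = -1)
Mul(Mul(Function('S')(7), Mul(Add(-9, Function('j')(-7)), Add(-22, 18))), -76) = Mul(Mul(Pow(7, 2), Mul(Add(-9, -1), Add(-22, 18))), -76) = Mul(Mul(49, Mul(-10, -4)), -76) = Mul(Mul(49, 40), -76) = Mul(1960, -76) = -148960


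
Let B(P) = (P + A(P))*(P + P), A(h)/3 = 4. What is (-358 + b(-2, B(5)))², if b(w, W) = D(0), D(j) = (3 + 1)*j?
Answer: 128164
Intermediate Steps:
D(j) = 4*j
A(h) = 12 (A(h) = 3*4 = 12)
B(P) = 2*P*(12 + P) (B(P) = (P + 12)*(P + P) = (12 + P)*(2*P) = 2*P*(12 + P))
b(w, W) = 0 (b(w, W) = 4*0 = 0)
(-358 + b(-2, B(5)))² = (-358 + 0)² = (-358)² = 128164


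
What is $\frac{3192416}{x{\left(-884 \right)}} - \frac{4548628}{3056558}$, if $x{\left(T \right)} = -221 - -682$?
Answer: $\frac{4877853873310}{704536619} \approx 6923.5$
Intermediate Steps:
$x{\left(T \right)} = 461$ ($x{\left(T \right)} = -221 + 682 = 461$)
$\frac{3192416}{x{\left(-884 \right)}} - \frac{4548628}{3056558} = \frac{3192416}{461} - \frac{4548628}{3056558} = 3192416 \cdot \frac{1}{461} - \frac{2274314}{1528279} = \frac{3192416}{461} - \frac{2274314}{1528279} = \frac{4877853873310}{704536619}$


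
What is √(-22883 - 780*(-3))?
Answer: I*√20543 ≈ 143.33*I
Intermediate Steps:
√(-22883 - 780*(-3)) = √(-22883 + 2340) = √(-20543) = I*√20543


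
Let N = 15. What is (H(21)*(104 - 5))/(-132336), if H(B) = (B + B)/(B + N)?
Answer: -77/88224 ≈ -0.00087278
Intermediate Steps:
H(B) = 2*B/(15 + B) (H(B) = (B + B)/(B + 15) = (2*B)/(15 + B) = 2*B/(15 + B))
(H(21)*(104 - 5))/(-132336) = ((2*21/(15 + 21))*(104 - 5))/(-132336) = ((2*21/36)*99)*(-1/132336) = ((2*21*(1/36))*99)*(-1/132336) = ((7/6)*99)*(-1/132336) = (231/2)*(-1/132336) = -77/88224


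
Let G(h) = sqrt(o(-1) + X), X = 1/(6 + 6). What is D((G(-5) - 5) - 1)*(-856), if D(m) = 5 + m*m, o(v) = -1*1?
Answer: -102934/3 + 1712*I*sqrt(33) ≈ -34311.0 + 9834.7*I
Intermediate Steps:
o(v) = -1
X = 1/12 ≈ 0.083333
G(h) = I*sqrt(33)/6 (G(h) = sqrt(-1 + 1/12) = sqrt(-11/12) = I*sqrt(33)/6)
D(m) = 5 + m**2
D((G(-5) - 5) - 1)*(-856) = (5 + ((I*sqrt(33)/6 - 5) - 1)**2)*(-856) = (5 + ((-5 + I*sqrt(33)/6) - 1)**2)*(-856) = (5 + (-6 + I*sqrt(33)/6)**2)*(-856) = -4280 - 856*(-6 + I*sqrt(33)/6)**2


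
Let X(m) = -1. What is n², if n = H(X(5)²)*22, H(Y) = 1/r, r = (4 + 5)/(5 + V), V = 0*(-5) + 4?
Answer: 484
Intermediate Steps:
V = 4 (V = 0 + 4 = 4)
r = 1 (r = (4 + 5)/(5 + 4) = 9/9 = 9*(⅑) = 1)
H(Y) = 1 (H(Y) = 1/1 = 1)
n = 22 (n = 1*22 = 22)
n² = 22² = 484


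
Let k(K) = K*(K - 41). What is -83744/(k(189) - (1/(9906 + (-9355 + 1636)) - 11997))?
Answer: -91574064/43706101 ≈ -2.0952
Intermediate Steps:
k(K) = K*(-41 + K)
-83744/(k(189) - (1/(9906 + (-9355 + 1636)) - 11997)) = -83744/(189*(-41 + 189) - (1/(9906 + (-9355 + 1636)) - 11997)) = -83744/(189*148 - (1/(9906 - 7719) - 11997)) = -83744/(27972 - (1/2187 - 11997)) = -83744/(27972 - 1*(-26237438/2187)) = -83744/(27972 + 26237438/2187) = -83744/87412202/2187 = -83744*2187/87412202 = -91574064/43706101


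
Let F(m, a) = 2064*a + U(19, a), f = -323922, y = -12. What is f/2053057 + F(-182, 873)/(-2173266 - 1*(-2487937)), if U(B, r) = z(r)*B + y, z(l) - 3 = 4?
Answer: 3597665482939/646037499247 ≈ 5.5688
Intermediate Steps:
z(l) = 7 (z(l) = 3 + 4 = 7)
U(B, r) = -12 + 7*B (U(B, r) = 7*B - 12 = -12 + 7*B)
F(m, a) = 121 + 2064*a (F(m, a) = 2064*a + (-12 + 7*19) = 2064*a + (-12 + 133) = 2064*a + 121 = 121 + 2064*a)
f/2053057 + F(-182, 873)/(-2173266 - 1*(-2487937)) = -323922/2053057 + (121 + 2064*873)/(-2173266 - 1*(-2487937)) = -323922*1/2053057 + (121 + 1801872)/(-2173266 + 2487937) = -323922/2053057 + 1801993/314671 = 3597665482939/646037499247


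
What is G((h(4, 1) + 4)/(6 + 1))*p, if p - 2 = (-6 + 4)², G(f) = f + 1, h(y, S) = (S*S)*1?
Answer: 72/7 ≈ 10.286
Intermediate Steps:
h(y, S) = S² (h(y, S) = S²*1 = S²)
G(f) = 1 + f
p = 6 (p = 2 + (-6 + 4)² = 2 + (-2)² = 2 + 4 = 6)
G((h(4, 1) + 4)/(6 + 1))*p = (1 + (1² + 4)/(6 + 1))*6 = (1 + (1 + 4)/7)*6 = (1 + 5*(⅐))*6 = (1 + 5/7)*6 = (12/7)*6 = 72/7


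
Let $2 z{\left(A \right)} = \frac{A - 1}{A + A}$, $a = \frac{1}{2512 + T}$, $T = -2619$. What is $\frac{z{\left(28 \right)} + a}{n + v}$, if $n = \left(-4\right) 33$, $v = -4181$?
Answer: $- \frac{2777}{51686992} \approx -5.3727 \cdot 10^{-5}$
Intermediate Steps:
$n = -132$
$a = - \frac{1}{107}$ ($a = \frac{1}{2512 - 2619} = \frac{1}{-107} = - \frac{1}{107} \approx -0.0093458$)
$z{\left(A \right)} = \frac{-1 + A}{4 A}$ ($z{\left(A \right)} = \frac{\left(A - 1\right) \frac{1}{A + A}}{2} = \frac{\left(-1 + A\right) \frac{1}{2 A}}{2} = \frac{\frac{1}{2} \frac{1}{A} \left(-1 + A\right)}{2} = \frac{-1 + A}{4 A}$)
$\frac{z{\left(28 \right)} + a}{n + v} = \frac{\frac{-1 + 28}{4 \cdot 28} - \frac{1}{107}}{-132 - 4181} = \frac{\frac{1}{4} \cdot \frac{1}{28} \cdot 27 - \frac{1}{107}}{-4313} = \left(\frac{27}{112} - \frac{1}{107}\right) \left(- \frac{1}{4313}\right) = \frac{2777}{11984} \left(- \frac{1}{4313}\right) = - \frac{2777}{51686992}$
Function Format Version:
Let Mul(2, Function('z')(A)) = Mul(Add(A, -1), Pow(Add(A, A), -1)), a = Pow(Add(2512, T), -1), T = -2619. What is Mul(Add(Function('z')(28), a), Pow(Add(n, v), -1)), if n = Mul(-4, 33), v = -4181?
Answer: Rational(-2777, 51686992) ≈ -5.3727e-5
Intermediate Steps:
n = -132
a = Rational(-1, 107) (a = Pow(Add(2512, -2619), -1) = Pow(-107, -1) = Rational(-1, 107) ≈ -0.0093458)
Function('z')(A) = Mul(Rational(1, 4), Pow(A, -1), Add(-1, A)) (Function('z')(A) = Mul(Rational(1, 2), Mul(Add(A, -1), Pow(Add(A, A), -1))) = Mul(Rational(1, 2), Mul(Add(-1, A), Pow(Mul(2, A), -1))) = Mul(Rational(1, 2), Mul(Add(-1, A), Mul(Rational(1, 2), Pow(A, -1)))) = Mul(Rational(1, 2), Mul(Rational(1, 2), Pow(A, -1), Add(-1, A))) = Mul(Rational(1, 4), Pow(A, -1), Add(-1, A)))
Mul(Add(Function('z')(28), a), Pow(Add(n, v), -1)) = Mul(Add(Mul(Rational(1, 4), Pow(28, -1), Add(-1, 28)), Rational(-1, 107)), Pow(Add(-132, -4181), -1)) = Mul(Add(Mul(Rational(1, 4), Rational(1, 28), 27), Rational(-1, 107)), Pow(-4313, -1)) = Mul(Add(Rational(27, 112), Rational(-1, 107)), Rational(-1, 4313)) = Mul(Rational(2777, 11984), Rational(-1, 4313)) = Rational(-2777, 51686992)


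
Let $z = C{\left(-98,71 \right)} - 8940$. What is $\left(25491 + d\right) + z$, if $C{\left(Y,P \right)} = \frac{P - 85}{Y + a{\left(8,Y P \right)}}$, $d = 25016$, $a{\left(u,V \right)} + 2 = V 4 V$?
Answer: $\frac{4024827778019}{96827478} \approx 41567.0$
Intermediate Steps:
$a{\left(u,V \right)} = -2 + 4 V^{2}$ ($a{\left(u,V \right)} = -2 + V 4 V = -2 + 4 V V = -2 + 4 V^{2}$)
$C{\left(Y,P \right)} = \frac{-85 + P}{-2 + Y + 4 P^{2} Y^{2}}$ ($C{\left(Y,P \right)} = \frac{P - 85}{Y + \left(-2 + 4 \left(Y P\right)^{2}\right)} = \frac{-85 + P}{Y + \left(-2 + 4 \left(P Y\right)^{2}\right)} = \frac{-85 + P}{Y + \left(-2 + 4 P^{2} Y^{2}\right)} = \frac{-85 + P}{-2 + Y + 4 P^{2} Y^{2}}$)
$z = - \frac{865637653327}{96827478}$ ($z = \frac{-85 + 71}{-2 - 98 + 4 \cdot 71^{2} \left(-98\right)^{2}} - 8940 = \frac{1}{-2 - 98 + 4 \cdot 5041 \cdot 9604} \left(-14\right) - 8940 = \frac{1}{-2 - 98 + 193655056} \left(-14\right) - 8940 = \frac{1}{193654956} \left(-14\right) - 8940 = - \frac{7}{96827478} - 8940 = - \frac{865637653327}{96827478} \approx -8940.0$)
$\left(25491 + d\right) + z = \left(25491 + 25016\right) - \frac{865637653327}{96827478} = 50507 - \frac{865637653327}{96827478} = \frac{4024827778019}{96827478}$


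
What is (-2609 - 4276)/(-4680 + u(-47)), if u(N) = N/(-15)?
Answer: 103275/70153 ≈ 1.4721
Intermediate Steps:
u(N) = -N/15 (u(N) = N*(-1/15) = -N/15)
(-2609 - 4276)/(-4680 + u(-47)) = (-2609 - 4276)/(-4680 - 1/15*(-47)) = -6885/(-4680 + 47/15) = -6885/(-70153/15) = -6885*(-15/70153) = 103275/70153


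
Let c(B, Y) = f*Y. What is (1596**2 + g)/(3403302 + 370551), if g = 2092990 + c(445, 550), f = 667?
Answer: 5007056/3773853 ≈ 1.3268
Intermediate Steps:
c(B, Y) = 667*Y
g = 2459840 (g = 2092990 + 667*550 = 2092990 + 366850 = 2459840)
(1596**2 + g)/(3403302 + 370551) = (1596**2 + 2459840)/(3403302 + 370551) = (2547216 + 2459840)/3773853 = 5007056*(1/3773853) = 5007056/3773853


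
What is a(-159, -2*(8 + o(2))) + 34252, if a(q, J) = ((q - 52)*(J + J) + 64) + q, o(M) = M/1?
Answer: 42597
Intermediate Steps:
o(M) = M (o(M) = M*1 = M)
a(q, J) = 64 + q + 2*J*(-52 + q) (a(q, J) = ((-52 + q)*(2*J) + 64) + q = (2*J*(-52 + q) + 64) + q = (64 + 2*J*(-52 + q)) + q = 64 + q + 2*J*(-52 + q))
a(-159, -2*(8 + o(2))) + 34252 = (64 - 159 - (-208)*(8 + 2) + 2*(-2*(8 + 2))*(-159)) + 34252 = (64 - 159 - (-208)*10 + 2*(-2*10)*(-159)) + 34252 = (64 - 159 - 104*(-20) + 2*(-20)*(-159)) + 34252 = (64 - 159 + 2080 + 6360) + 34252 = 8345 + 34252 = 42597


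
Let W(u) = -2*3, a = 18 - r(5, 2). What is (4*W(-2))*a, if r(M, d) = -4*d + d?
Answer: -576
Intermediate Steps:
r(M, d) = -3*d
a = 24 (a = 18 - (-3)*2 = 18 - 1*(-6) = 18 + 6 = 24)
W(u) = -6
(4*W(-2))*a = (4*(-6))*24 = -24*24 = -576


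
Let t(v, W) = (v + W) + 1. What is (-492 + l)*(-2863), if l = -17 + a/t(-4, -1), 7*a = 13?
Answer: 5834385/4 ≈ 1.4586e+6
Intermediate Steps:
a = 13/7 (a = (1/7)*13 = 13/7 ≈ 1.8571)
t(v, W) = 1 + W + v (t(v, W) = (W + v) + 1 = 1 + W + v)
l = -489/28 (l = -17 + 13/(7*(1 - 1 - 4)) = -17 + (13/7)/(-4) = -17 + (13/7)*(-1/4) = -17 - 13/28 = -489/28 ≈ -17.464)
(-492 + l)*(-2863) = (-492 - 489/28)*(-2863) = -14265/28*(-2863) = 5834385/4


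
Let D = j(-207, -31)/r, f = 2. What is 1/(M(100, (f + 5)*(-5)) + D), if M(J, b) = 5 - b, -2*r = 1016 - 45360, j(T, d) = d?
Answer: 22172/886849 ≈ 0.025001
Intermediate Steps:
r = 22172 (r = -(1016 - 45360)/2 = -½*(-44344) = 22172)
D = -31/22172 ≈ -0.0013982
1/(M(100, (f + 5)*(-5)) + D) = 1/((5 - (2 + 5)*(-5)) - 31/22172) = 1/((5 - 7*(-5)) - 31/22172) = 1/((5 - 1*(-35)) - 31/22172) = 1/((5 + 35) - 31/22172) = 1/(40 - 31/22172) = 1/(886849/22172) = 22172/886849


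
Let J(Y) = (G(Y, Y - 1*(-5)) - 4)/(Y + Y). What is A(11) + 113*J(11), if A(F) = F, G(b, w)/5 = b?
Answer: 6005/22 ≈ 272.95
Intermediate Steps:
G(b, w) = 5*b
J(Y) = (-4 + 5*Y)/(2*Y) (J(Y) = (5*Y - 4)/(Y + Y) = (-4 + 5*Y)/((2*Y)) = (-4 + 5*Y)*(1/(2*Y)) = (-4 + 5*Y)/(2*Y))
A(11) + 113*J(11) = 11 + 113*(5/2 - 2/11) = 11 + 113*(51/22) = 11 + 5763/22 = 6005/22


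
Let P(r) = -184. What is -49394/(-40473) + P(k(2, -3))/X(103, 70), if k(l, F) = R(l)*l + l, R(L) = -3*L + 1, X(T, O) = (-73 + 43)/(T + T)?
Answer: 255928402/202365 ≈ 1264.7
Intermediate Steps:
X(T, O) = -15/T (X(T, O) = -30*1/(2*T) = -15/T)
R(L) = 1 - 3*L
k(l, F) = l + l*(1 - 3*l) (k(l, F) = (1 - 3*l)*l + l = l*(1 - 3*l) + l = l + l*(1 - 3*l))
-49394/(-40473) + P(k(2, -3))/X(103, 70) = -49394/(-40473) - 184/((-15/103)) = -49394*(-1/40473) - 184/((-15*1/103)) = 49394/40473 - 184/(-15/103) = 49394/40473 - 184*(-103/15) = 49394/40473 + 18952/15 = 255928402/202365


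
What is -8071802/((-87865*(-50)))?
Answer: -4035901/2196625 ≈ -1.8373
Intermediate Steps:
-8071802/((-87865*(-50))) = -8071802/4393250 = -8071802*1/4393250 = -4035901/2196625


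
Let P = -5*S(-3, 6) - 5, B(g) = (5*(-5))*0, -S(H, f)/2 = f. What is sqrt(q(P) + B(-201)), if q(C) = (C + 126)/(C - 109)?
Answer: I*sqrt(1086)/18 ≈ 1.8308*I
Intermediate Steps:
S(H, f) = -2*f
B(g) = 0 (B(g) = -25*0 = 0)
P = 55 (P = -(-10)*6 - 5 = -5*(-12) - 5 = 60 - 5 = 55)
q(C) = (126 + C)/(-109 + C)
sqrt(q(P) + B(-201)) = sqrt((126 + 55)/(-109 + 55) + 0) = sqrt(181/(-54) + 0) = sqrt(-1/54*181 + 0) = sqrt(-181/54 + 0) = sqrt(-181/54) = I*sqrt(1086)/18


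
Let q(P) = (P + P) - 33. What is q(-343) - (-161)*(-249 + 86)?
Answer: -26962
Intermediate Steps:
q(P) = -33 + 2*P (q(P) = 2*P - 33 = -33 + 2*P)
q(-343) - (-161)*(-249 + 86) = (-33 + 2*(-343)) - (-161)*(-249 + 86) = (-33 - 686) - (-161)*(-163) = -719 - 1*26243 = -719 - 26243 = -26962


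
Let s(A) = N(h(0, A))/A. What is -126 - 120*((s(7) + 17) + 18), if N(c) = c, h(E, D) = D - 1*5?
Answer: -30522/7 ≈ -4360.3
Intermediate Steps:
h(E, D) = -5 + D (h(E, D) = D - 5 = -5 + D)
s(A) = (-5 + A)/A
-126 - 120*((s(7) + 17) + 18) = -126 - 120*(((-5 + 7)/7 + 17) + 18) = -126 - 120*(((⅐)*2 + 17) + 18) = -126 - 120*((2/7 + 17) + 18) = -126 - 120*(121/7 + 18) = -126 - 120*247/7 = -126 - 29640/7 = -30522/7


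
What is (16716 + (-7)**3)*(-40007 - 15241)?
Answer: -904575504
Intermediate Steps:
(16716 + (-7)**3)*(-40007 - 15241) = (16716 - 343)*(-55248) = 16373*(-55248) = -904575504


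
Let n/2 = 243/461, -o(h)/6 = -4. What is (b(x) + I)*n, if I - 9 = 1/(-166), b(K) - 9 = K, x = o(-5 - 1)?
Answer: 1693953/38263 ≈ 44.271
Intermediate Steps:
o(h) = 24 (o(h) = -6*(-4) = 24)
x = 24
b(K) = 9 + K
I = 1493/166 (I = 9 + 1/(-166) = 9 - 1/166 = 1493/166 ≈ 8.9940)
n = 486/461 (n = 2*(243/461) = 486/461 ≈ 1.0542)
(b(x) + I)*n = ((9 + 24) + 1493/166)*(486/461) = (33 + 1493/166)*(486/461) = (6971/166)*(486/461) = 1693953/38263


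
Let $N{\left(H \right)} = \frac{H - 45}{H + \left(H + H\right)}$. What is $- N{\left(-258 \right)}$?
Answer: $- \frac{101}{258} \approx -0.39147$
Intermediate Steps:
$N{\left(H \right)} = \frac{-45 + H}{3 H}$ ($N{\left(H \right)} = \frac{-45 + H}{H + 2 H} = \frac{-45 + H}{3 H}$)
$- N{\left(-258 \right)} = - \frac{-45 - 258}{3 \left(-258\right)} = - \frac{\left(-1\right) \left(-303\right)}{3 \cdot 258} = \left(-1\right) \frac{101}{258} = - \frac{101}{258}$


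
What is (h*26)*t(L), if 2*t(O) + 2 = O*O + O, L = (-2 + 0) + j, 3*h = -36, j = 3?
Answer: 0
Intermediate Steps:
h = -12 (h = (⅓)*(-36) = -12)
L = 1 (L = (-2 + 0) + 3 = -2 + 3 = 1)
t(O) = -1 + O/2 + O²/2 (t(O) = -1 + (O*O + O)/2 = -1 + (O² + O)/2 = -1 + (O + O²)/2 = -1 + (O/2 + O²/2) = -1 + O/2 + O²/2)
(h*26)*t(L) = (-12*26)*(-1 + (½)*1 + (½)*1²) = -312*(-1 + ½ + (½)*1) = -312*(-1 + ½ + ½) = -312*0 = 0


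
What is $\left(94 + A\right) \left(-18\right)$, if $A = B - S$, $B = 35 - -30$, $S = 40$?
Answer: $-2142$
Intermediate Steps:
$B = 65$ ($B = 35 + 30 = 65$)
$A = 25$ ($A = 65 - 40 = 25$)
$\left(94 + A\right) \left(-18\right) = \left(94 + 25\right) \left(-18\right) = 119 \left(-18\right) = -2142$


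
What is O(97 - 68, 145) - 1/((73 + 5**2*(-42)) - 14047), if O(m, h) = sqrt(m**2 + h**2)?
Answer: 1/15024 + 29*sqrt(26) ≈ 147.87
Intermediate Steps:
O(m, h) = sqrt(h**2 + m**2)
O(97 - 68, 145) - 1/((73 + 5**2*(-42)) - 14047) = sqrt(145**2 + (97 - 68)**2) - 1/((73 + 5**2*(-42)) - 14047) = sqrt(21025 + 29**2) - 1/((73 + 25*(-42)) - 14047) = sqrt(21025 + 841) - 1/((73 - 1050) - 14047) = sqrt(21866) - 1/(-977 - 14047) = 29*sqrt(26) - 1/(-15024) = 29*sqrt(26) - 1*(-1/15024) = 29*sqrt(26) + 1/15024 = 1/15024 + 29*sqrt(26)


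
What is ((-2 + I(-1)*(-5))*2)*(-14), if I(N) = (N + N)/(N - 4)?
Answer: 112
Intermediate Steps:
I(N) = 2*N/(-4 + N) (I(N) = (2*N)/(-4 + N) = 2*N/(-4 + N))
((-2 + I(-1)*(-5))*2)*(-14) = ((-2 + (2*(-1)/(-4 - 1))*(-5))*2)*(-14) = ((-2 + (2*(-1)/(-5))*(-5))*2)*(-14) = ((-2 + (2*(-1)*(-1/5))*(-5))*2)*(-14) = ((-2 + (2/5)*(-5))*2)*(-14) = ((-2 - 2)*2)*(-14) = -4*2*(-14) = -8*(-14) = 112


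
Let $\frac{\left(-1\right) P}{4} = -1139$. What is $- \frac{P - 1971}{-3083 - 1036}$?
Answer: $\frac{2585}{4119} \approx 0.62758$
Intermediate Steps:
$P = 4556$ ($P = \left(-4\right) \left(-1139\right) = 4556$)
$- \frac{P - 1971}{-3083 - 1036} = - \frac{4556 - 1971}{-3083 - 1036} = - \frac{2585}{-4119} = - \frac{2585 \left(-1\right)}{4119} = \left(-1\right) \left(- \frac{2585}{4119}\right) = \frac{2585}{4119}$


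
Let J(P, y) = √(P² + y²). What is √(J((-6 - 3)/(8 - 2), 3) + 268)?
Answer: √(1072 + 6*√5)/2 ≈ 16.473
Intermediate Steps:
√(J((-6 - 3)/(8 - 2), 3) + 268) = √(√(((-6 - 3)/(8 - 2))² + 3²) + 268) = √(√((-9/6)² + 9) + 268) = √(√((-9*⅙)² + 9) + 268) = √(√((-3/2)² + 9) + 268) = √(√(9/4 + 9) + 268) = √(√(45/4) + 268) = √(3*√5/2 + 268) = √(268 + 3*√5/2)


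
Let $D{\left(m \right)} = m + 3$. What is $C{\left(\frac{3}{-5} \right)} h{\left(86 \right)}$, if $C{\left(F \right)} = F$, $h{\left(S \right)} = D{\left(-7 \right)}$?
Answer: $\frac{12}{5} \approx 2.4$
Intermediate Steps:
$D{\left(m \right)} = 3 + m$
$h{\left(S \right)} = -4$ ($h{\left(S \right)} = 3 - 7 = -4$)
$C{\left(\frac{3}{-5} \right)} h{\left(86 \right)} = \frac{3}{-5} \left(-4\right) = 3 \left(- \frac{1}{5}\right) \left(-4\right) = \left(- \frac{3}{5}\right) \left(-4\right) = \frac{12}{5}$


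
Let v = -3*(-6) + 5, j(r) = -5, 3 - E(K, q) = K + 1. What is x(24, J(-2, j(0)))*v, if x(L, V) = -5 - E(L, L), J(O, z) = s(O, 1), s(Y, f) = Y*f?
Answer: 391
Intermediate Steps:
E(K, q) = 2 - K (E(K, q) = 3 - (K + 1) = 3 - (1 + K) = 3 + (-1 - K) = 2 - K)
J(O, z) = O (J(O, z) = O*1 = O)
v = 23 (v = 18 + 5 = 23)
x(L, V) = -7 + L (x(L, V) = -5 - (2 - L) = -5 + (-2 + L) = -7 + L)
x(24, J(-2, j(0)))*v = (-7 + 24)*23 = 17*23 = 391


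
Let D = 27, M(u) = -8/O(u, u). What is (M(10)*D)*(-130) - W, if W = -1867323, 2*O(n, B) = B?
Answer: 1872939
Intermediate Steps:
O(n, B) = B/2
M(u) = -16/u (M(u) = -8*2/u = -16/u)
(M(10)*D)*(-130) - W = (-16/10*27)*(-130) - 1*(-1867323) = (-16*1/10*27)*(-130) + 1867323 = -8/5*27*(-130) + 1867323 = -216/5*(-130) + 1867323 = 5616 + 1867323 = 1872939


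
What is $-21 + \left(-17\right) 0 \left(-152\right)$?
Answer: $-21$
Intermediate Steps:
$-21 + \left(-17\right) 0 \left(-152\right) = -21 + 0 \left(-152\right) = -21 + 0 = -21$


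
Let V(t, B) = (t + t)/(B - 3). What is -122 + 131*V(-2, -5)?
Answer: -113/2 ≈ -56.500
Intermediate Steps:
V(t, B) = 2*t/(-3 + B) (V(t, B) = (2*t)/(-3 + B) = 2*t/(-3 + B))
-122 + 131*V(-2, -5) = -122 + 131*(2*(-2)/(-3 - 5)) = -122 + 131*(2*(-2)/(-8)) = -122 + 131*(2*(-2)*(-1/8)) = -122 + 131*(1/2) = -122 + 131/2 = -113/2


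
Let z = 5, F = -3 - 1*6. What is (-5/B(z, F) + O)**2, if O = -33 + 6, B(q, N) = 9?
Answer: 61504/81 ≈ 759.31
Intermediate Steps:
F = -9 (F = -3 - 6 = -9)
O = -27
(-5/B(z, F) + O)**2 = (-5/9 - 27)**2 = (-248/9)**2 = 61504/81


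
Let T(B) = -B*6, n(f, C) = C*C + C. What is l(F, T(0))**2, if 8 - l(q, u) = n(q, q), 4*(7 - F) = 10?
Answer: 4489/16 ≈ 280.56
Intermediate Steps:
n(f, C) = C + C**2 (n(f, C) = C**2 + C = C + C**2)
T(B) = -6*B
F = 9/2 (F = 7 - 1/4*10 = 7 - 5/2 = 9/2 ≈ 4.5000)
l(q, u) = 8 - q*(1 + q)
l(F, T(0))**2 = (8 - 1*9/2*(1 + 9/2))**2 = (8 - 1*9/2*11/2)**2 = (8 - 99/4)**2 = (-67/4)**2 = 4489/16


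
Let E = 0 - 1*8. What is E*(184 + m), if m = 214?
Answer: -3184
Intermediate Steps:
E = -8 (E = 0 - 8 = -8)
E*(184 + m) = -8*(184 + 214) = -8*398 = -3184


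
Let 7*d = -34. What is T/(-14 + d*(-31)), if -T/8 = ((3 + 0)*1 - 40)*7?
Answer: 3626/239 ≈ 15.172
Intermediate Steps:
d = -34/7 (d = (⅐)*(-34) = -34/7 ≈ -4.8571)
T = 2072 (T = -8*((3 + 0)*1 - 40)*7 = -8*(3*1 - 40)*7 = -8*(3 - 40)*7 = -(-296)*7 = -8*(-259) = 2072)
T/(-14 + d*(-31)) = 2072/(-14 - 34/7*(-31)) = 2072/(-14 + 1054/7) = 2072/(956/7) = 2072*(7/956) = 3626/239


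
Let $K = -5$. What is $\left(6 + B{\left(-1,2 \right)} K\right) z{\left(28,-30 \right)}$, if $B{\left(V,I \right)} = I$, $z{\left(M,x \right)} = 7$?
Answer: $-28$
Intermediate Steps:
$\left(6 + B{\left(-1,2 \right)} K\right) z{\left(28,-30 \right)} = \left(6 + 2 \left(-5\right)\right) 7 = \left(6 - 10\right) 7 = \left(-4\right) 7 = -28$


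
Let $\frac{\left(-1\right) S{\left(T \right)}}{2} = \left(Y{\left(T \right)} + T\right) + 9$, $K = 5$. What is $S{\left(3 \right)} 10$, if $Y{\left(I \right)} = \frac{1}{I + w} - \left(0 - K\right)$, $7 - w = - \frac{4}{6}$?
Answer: $- \frac{2735}{8} \approx -341.88$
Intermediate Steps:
$w = \frac{23}{3}$ ($w = 7 - - \frac{4}{6} = 7 - \left(-4\right) \frac{1}{6} = 7 - - \frac{2}{3} = 7 + \frac{2}{3} = \frac{23}{3} \approx 7.6667$)
$Y{\left(I \right)} = 5 + \frac{1}{\frac{23}{3} + I}$ ($Y{\left(I \right)} = \frac{1}{I + \frac{23}{3}} - \left(0 - 5\right) = \frac{1}{\frac{23}{3} + I} - \left(0 - 5\right) = \frac{1}{\frac{23}{3} + I} - -5 = \frac{1}{\frac{23}{3} + I} + 5 = 5 + \frac{1}{\frac{23}{3} + I}$)
$S{\left(T \right)} = -18 - 2 T - \frac{2 \left(118 + 15 T\right)}{23 + 3 T}$ ($S{\left(T \right)} = - 2 \left(\left(\frac{118 + 15 T}{23 + 3 T} + T\right) + 9\right) = - 2 \left(\left(T + \frac{118 + 15 T}{23 + 3 T}\right) + 9\right) = - 2 \left(9 + T + \frac{118 + 15 T}{23 + 3 T}\right) = -18 - 2 T - \frac{2 \left(118 + 15 T\right)}{23 + 3 T}$)
$S{\left(3 \right)} 10 = \frac{2 \left(-325 - 195 - 3 \cdot 3^{2}\right)}{23 + 3 \cdot 3} \cdot 10 = \frac{2 \left(-325 - 195 - 27\right)}{23 + 9} \cdot 10 = \frac{2 \left(-325 - 195 - 27\right)}{32} \cdot 10 = 2 \cdot \frac{1}{32} \left(-547\right) 10 = \left(- \frac{547}{16}\right) 10 = - \frac{2735}{8}$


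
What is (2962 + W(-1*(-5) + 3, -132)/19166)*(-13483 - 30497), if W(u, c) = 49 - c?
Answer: -1248369507270/9583 ≈ -1.3027e+8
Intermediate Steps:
(2962 + W(-1*(-5) + 3, -132)/19166)*(-13483 - 30497) = (2962 + (49 - 1*(-132))/19166)*(-13483 - 30497) = (2962 + (49 + 132)*(1/19166))*(-43980) = (2962 + 181*(1/19166))*(-43980) = (2962 + 181/19166)*(-43980) = (56769873/19166)*(-43980) = -1248369507270/9583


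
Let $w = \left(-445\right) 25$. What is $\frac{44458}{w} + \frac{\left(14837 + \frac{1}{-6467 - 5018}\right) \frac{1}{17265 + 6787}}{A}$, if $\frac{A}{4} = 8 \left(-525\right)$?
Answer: $- \frac{2579024105279}{645359205225} \approx -3.9963$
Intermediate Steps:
$A = -16800$ ($A = 4 \cdot 8 \left(-525\right) = 4 \left(-4200\right) = -16800$)
$w = -11125$
$\frac{44458}{w} + \frac{\left(14837 + \frac{1}{-6467 - 5018}\right) \frac{1}{17265 + 6787}}{A} = \frac{44458}{-11125} + \frac{\left(14837 + \frac{1}{-6467 - 5018}\right) \frac{1}{17265 + 6787}}{-16800} = 44458 \left(- \frac{1}{11125}\right) + \frac{14837 + \frac{1}{-11485}}{24052} \left(- \frac{1}{16800}\right) = - \frac{44458}{11125} + \left(14837 - \frac{1}{11485}\right) \frac{1}{24052} \left(- \frac{1}{16800}\right) = - \frac{44458}{11125} + \frac{170402944}{11485} \cdot \frac{1}{24052} \left(- \frac{1}{16800}\right) = - \frac{44458}{11125} + \frac{42600736}{69059305} \left(- \frac{1}{16800}\right) = - \frac{44458}{11125} - \frac{1331273}{36256135125} = - \frac{2579024105279}{645359205225}$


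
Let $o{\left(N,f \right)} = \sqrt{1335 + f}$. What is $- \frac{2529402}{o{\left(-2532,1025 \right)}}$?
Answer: $- \frac{1264701 \sqrt{590}}{590} \approx -52067.0$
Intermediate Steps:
$- \frac{2529402}{o{\left(-2532,1025 \right)}} = - \frac{2529402}{\sqrt{1335 + 1025}} = - \frac{2529402}{\sqrt{2360}} = - \frac{2529402}{2 \sqrt{590}} = - 2529402 \frac{\sqrt{590}}{1180} = - \frac{1264701 \sqrt{590}}{590}$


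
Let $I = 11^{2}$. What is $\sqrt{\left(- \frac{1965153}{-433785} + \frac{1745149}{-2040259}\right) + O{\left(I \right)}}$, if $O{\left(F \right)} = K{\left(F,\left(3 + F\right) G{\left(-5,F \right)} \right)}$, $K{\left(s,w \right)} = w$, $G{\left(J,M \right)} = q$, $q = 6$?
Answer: $\frac{3 \sqrt{59753324270935220842930}}{26819204555} \approx 27.344$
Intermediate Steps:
$G{\left(J,M \right)} = 6$
$I = 121$
$O{\left(F \right)} = 18 + 6 F$ ($O{\left(F \right)} = \left(3 + F\right) 6 = 18 + 6 F$)
$\sqrt{\left(- \frac{1965153}{-433785} + \frac{1745149}{-2040259}\right) + O{\left(I \right)}} = \sqrt{\left(- \frac{1965153}{-433785} + \frac{1745149}{-2040259}\right) + \left(18 + 6 \cdot 121\right)} = \sqrt{\left(\left(-1965153\right) \left(- \frac{1}{433785}\right) + 1745149 \left(- \frac{1}{2040259}\right)\right) + \left(18 + 726\right)} = \sqrt{\left(\frac{655051}{144595} - \frac{1745149}{2040259}\right) + 744} = \sqrt{\frac{1084133878554}{295011250105} + 744} = \sqrt{\frac{220572503956674}{295011250105}} = \frac{3 \sqrt{59753324270935220842930}}{26819204555}$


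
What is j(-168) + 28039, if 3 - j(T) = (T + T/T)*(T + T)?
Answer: -28070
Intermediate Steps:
j(T) = 3 - 2*T*(1 + T) (j(T) = 3 - (T + T/T)*(T + T) = 3 - (T + 1)*2*T = 3 - (1 + T)*2*T = 3 - 2*T*(1 + T))
j(-168) + 28039 = (3 - 2*(-168) - 2*(-168)²) + 28039 = (3 + 336 - 2*28224) + 28039 = (3 + 336 - 56448) + 28039 = -56109 + 28039 = -28070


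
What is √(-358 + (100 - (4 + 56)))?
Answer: I*√318 ≈ 17.833*I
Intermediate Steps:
√(-358 + (100 - (4 + 56))) = √(-358 + (100 - 1*60)) = √(-358 + (100 - 60)) = √(-358 + 40) = √(-318) = I*√318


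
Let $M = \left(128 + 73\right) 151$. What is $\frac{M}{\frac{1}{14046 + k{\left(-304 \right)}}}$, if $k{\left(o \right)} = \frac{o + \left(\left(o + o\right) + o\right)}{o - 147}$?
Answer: $\frac{192302782662}{451} \approx 4.2639 \cdot 10^{8}$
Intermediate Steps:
$k{\left(o \right)} = \frac{4 o}{-147 + o}$ ($k{\left(o \right)} = \frac{o + \left(2 o + o\right)}{-147 + o} = \frac{o + 3 o}{-147 + o} = \frac{4 o}{-147 + o}$)
$M = 30351$ ($M = 201 \cdot 151 = 30351$)
$\frac{M}{\frac{1}{14046 + k{\left(-304 \right)}}} = \frac{30351}{\frac{1}{14046 + 4 \left(-304\right) \frac{1}{-147 - 304}}} = \frac{30351}{\frac{1}{14046 + 4 \left(-304\right) \frac{1}{-451}}} = \frac{30351}{\frac{1}{14046 + 4 \left(-304\right) \left(- \frac{1}{451}\right)}} = \frac{30351}{\frac{1}{14046 + \frac{1216}{451}}} = \frac{30351}{\frac{1}{\frac{6335962}{451}}} = \frac{30351}{\frac{451}{6335962}} = 30351 \cdot \frac{6335962}{451} = \frac{192302782662}{451}$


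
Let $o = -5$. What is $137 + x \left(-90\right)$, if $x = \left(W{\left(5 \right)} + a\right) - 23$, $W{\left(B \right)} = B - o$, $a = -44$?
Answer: $5267$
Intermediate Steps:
$W{\left(B \right)} = 5 + B$ ($W{\left(B \right)} = B - -5 = B + 5 = 5 + B$)
$x = -57$ ($x = \left(\left(5 + 5\right) - 44\right) - 23 = \left(10 - 44\right) - 23 = -34 - 23 = -57$)
$137 + x \left(-90\right) = 137 - -5130 = 137 + 5130 = 5267$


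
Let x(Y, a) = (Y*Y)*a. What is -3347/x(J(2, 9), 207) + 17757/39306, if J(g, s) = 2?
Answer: -19475731/5424228 ≈ -3.5905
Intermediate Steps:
x(Y, a) = a*Y² (x(Y, a) = Y²*a = a*Y²)
-3347/x(J(2, 9), 207) + 17757/39306 = -3347/(207*2²) + 17757/39306 = -3347/(207*4) + 17757*(1/39306) = -3347/828 + 5919/13102 = -19475731/5424228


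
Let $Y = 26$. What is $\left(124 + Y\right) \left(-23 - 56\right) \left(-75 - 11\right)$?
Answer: $1019100$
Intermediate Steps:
$\left(124 + Y\right) \left(-23 - 56\right) \left(-75 - 11\right) = \left(124 + 26\right) \left(-23 - 56\right) \left(-75 - 11\right) = 150 \left(\left(-79\right) \left(-86\right)\right) = 150 \cdot 6794 = 1019100$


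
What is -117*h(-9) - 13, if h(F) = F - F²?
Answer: 10517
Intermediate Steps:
-117*h(-9) - 13 = -(-1053)*(1 - 1*(-9)) - 13 = -(-1053)*(1 + 9) - 13 = -(-1053)*10 - 13 = -117*(-90) - 13 = 10530 - 13 = 10517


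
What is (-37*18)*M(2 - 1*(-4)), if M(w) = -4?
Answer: 2664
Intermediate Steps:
(-37*18)*M(2 - 1*(-4)) = -37*18*(-4) = -666*(-4) = 2664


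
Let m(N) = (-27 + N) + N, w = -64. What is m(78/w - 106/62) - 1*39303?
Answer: -19510585/496 ≈ -39336.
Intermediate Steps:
m(N) = -27 + 2*N
m(78/w - 106/62) - 1*39303 = (-27 + 2*(78/(-64) - 106/62)) - 1*39303 = (-27 + 2*(78*(-1/64) - 106*1/62)) - 39303 = (-27 + 2*(-39/32 - 53/31)) - 39303 = (-27 + 2*(-2905/992)) - 39303 = (-27 - 2905/496) - 39303 = -16297/496 - 39303 = -19510585/496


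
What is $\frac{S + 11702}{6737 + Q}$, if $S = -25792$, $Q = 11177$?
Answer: $- \frac{7045}{8957} \approx -0.78654$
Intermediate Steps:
$\frac{S + 11702}{6737 + Q} = \frac{-25792 + 11702}{6737 + 11177} = - \frac{14090}{17914} = \left(-14090\right) \frac{1}{17914} = - \frac{7045}{8957}$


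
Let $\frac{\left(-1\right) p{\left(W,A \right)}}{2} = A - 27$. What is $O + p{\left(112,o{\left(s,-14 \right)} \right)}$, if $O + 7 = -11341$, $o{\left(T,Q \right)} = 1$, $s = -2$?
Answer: $-11296$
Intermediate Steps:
$p{\left(W,A \right)} = 54 - 2 A$ ($p{\left(W,A \right)} = - 2 \left(A - 27\right) = - 2 \left(-27 + A\right) = 54 - 2 A$)
$O = -11348$ ($O = -7 - 11341 = -11348$)
$O + p{\left(112,o{\left(s,-14 \right)} \right)} = -11348 + \left(54 - 2\right) = -11348 + 52 = -11296$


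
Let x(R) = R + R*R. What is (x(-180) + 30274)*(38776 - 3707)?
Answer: 2191602086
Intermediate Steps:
x(R) = R + R²
(x(-180) + 30274)*(38776 - 3707) = (-180*(1 - 180) + 30274)*(38776 - 3707) = (-180*(-179) + 30274)*35069 = (32220 + 30274)*35069 = 62494*35069 = 2191602086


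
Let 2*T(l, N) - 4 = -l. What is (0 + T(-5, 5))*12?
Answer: 54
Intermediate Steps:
T(l, N) = 2 - l/2 (T(l, N) = 2 + (-l)/2 = 2 - l/2)
(0 + T(-5, 5))*12 = (0 + (2 - ½*(-5)))*12 = (0 + (2 + 5/2))*12 = (0 + 9/2)*12 = (9/2)*12 = 54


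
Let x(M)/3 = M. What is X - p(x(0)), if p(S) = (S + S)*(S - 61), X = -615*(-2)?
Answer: 1230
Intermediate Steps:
x(M) = 3*M
X = 1230
p(S) = 2*S*(-61 + S) (p(S) = (2*S)*(-61 + S) = 2*S*(-61 + S))
X - p(x(0)) = 1230 - 2*3*0*(-61 + 3*0) = 1230 - 2*0*(-61 + 0) = 1230 - 2*0*(-61) = 1230 - 1*0 = 1230 + 0 = 1230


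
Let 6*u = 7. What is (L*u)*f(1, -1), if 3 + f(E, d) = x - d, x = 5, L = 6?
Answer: 21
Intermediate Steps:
u = 7/6 (u = (1/6)*7 = 7/6 ≈ 1.1667)
f(E, d) = 2 - d (f(E, d) = -3 + (5 - d) = 2 - d)
(L*u)*f(1, -1) = (6*(7/6))*(2 - 1*(-1)) = 7*(2 + 1) = 7*3 = 21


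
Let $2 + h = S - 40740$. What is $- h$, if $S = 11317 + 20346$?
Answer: $9079$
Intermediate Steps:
$S = 31663$
$h = -9079$ ($h = -2 + \left(31663 - 40740\right) = -2 - 9077 = -9079$)
$- h = \left(-1\right) \left(-9079\right) = 9079$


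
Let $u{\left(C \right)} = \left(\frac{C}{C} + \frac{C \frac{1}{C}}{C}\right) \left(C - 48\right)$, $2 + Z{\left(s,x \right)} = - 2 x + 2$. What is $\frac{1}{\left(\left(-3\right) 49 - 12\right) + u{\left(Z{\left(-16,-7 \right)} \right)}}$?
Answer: $- \frac{7}{1368} \approx -0.005117$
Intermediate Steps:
$Z{\left(s,x \right)} = - 2 x$ ($Z{\left(s,x \right)} = -2 - \left(-2 + 2 x\right) = - 2 x$)
$u{\left(C \right)} = \left(1 + \frac{1}{C}\right) \left(-48 + C\right)$ ($u{\left(C \right)} = \left(1 + 1 \frac{1}{C}\right) \left(-48 + C\right) = \left(1 + \frac{1}{C}\right) \left(-48 + C\right)$)
$\frac{1}{\left(\left(-3\right) 49 - 12\right) + u{\left(Z{\left(-16,-7 \right)} \right)}} = \frac{1}{\left(\left(-3\right) 49 - 12\right) - \left(33 + \frac{24}{7}\right)} = \frac{1}{\left(-147 - 12\right) - \left(33 + \frac{24}{7}\right)} = \frac{1}{-159 - \frac{255}{7}} = \frac{1}{- \frac{1368}{7}} = - \frac{7}{1368}$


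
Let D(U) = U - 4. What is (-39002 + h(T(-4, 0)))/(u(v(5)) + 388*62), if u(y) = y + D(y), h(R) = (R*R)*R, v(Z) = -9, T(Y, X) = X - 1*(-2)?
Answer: -19497/12017 ≈ -1.6225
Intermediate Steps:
T(Y, X) = 2 + X (T(Y, X) = X + 2 = 2 + X)
D(U) = -4 + U
h(R) = R³ (h(R) = R²*R = R³)
u(y) = -4 + 2*y (u(y) = y + (-4 + y) = -4 + 2*y)
(-39002 + h(T(-4, 0)))/(u(v(5)) + 388*62) = (-39002 + (2 + 0)³)/((-4 + 2*(-9)) + 388*62) = (-39002 + 2³)/((-4 - 18) + 24056) = (-39002 + 8)/(-22 + 24056) = -38994/24034 = -38994*1/24034 = -19497/12017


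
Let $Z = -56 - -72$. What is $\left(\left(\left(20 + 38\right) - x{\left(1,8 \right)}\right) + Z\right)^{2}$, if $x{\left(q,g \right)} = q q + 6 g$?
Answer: $625$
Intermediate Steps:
$x{\left(q,g \right)} = q^{2} + 6 g$
$Z = 16$ ($Z = -56 + 72 = 16$)
$\left(\left(\left(20 + 38\right) - x{\left(1,8 \right)}\right) + Z\right)^{2} = \left(\left(\left(20 + 38\right) - \left(1^{2} + 6 \cdot 8\right)\right) + 16\right)^{2} = \left(\left(58 - \left(1 + 48\right)\right) + 16\right)^{2} = \left(\left(58 - 49\right) + 16\right)^{2} = \left(9 + 16\right)^{2} = 25^{2} = 625$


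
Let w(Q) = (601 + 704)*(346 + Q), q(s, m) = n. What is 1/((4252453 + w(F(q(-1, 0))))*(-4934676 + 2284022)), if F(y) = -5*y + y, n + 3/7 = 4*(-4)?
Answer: -7/88871607080374 ≈ -7.8765e-14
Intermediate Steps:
n = -115/7 (n = -3/7 + 4*(-4) = -3/7 - 16 = -115/7 ≈ -16.429)
q(s, m) = -115/7
F(y) = -4*y
w(Q) = 451530 + 1305*Q (w(Q) = 1305*(346 + Q) = 451530 + 1305*Q)
1/((4252453 + w(F(q(-1, 0))))*(-4934676 + 2284022)) = 1/((4252453 + (451530 + 1305*(-4*(-115/7))))*(-4934676 + 2284022)) = 1/((4252453 + (451530 + 1305*(460/7)))*(-2650654)) = 1/((4252453 + (451530 + 600300/7))*(-2650654)) = 1/((4252453 + 3761010/7)*(-2650654)) = 1/((33528181/7)*(-2650654)) = 1/(-88871607080374/7) = -7/88871607080374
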